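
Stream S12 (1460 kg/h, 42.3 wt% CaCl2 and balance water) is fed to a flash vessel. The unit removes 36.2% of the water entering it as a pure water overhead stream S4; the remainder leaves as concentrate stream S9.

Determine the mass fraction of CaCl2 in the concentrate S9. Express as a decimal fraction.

0.5347

CaCl2 is not removed: 1460×0.423 = 617.58 kg/h of CaCl2 enters S9.
water entering = 1460×0.577 = 842.42 kg/h; overhead removed = 0.362×842.42 = 304.96 kg/h.
Concentrate = 1460 − 304.96 = 1155 kg/h.
Mass fraction = 617.58/1155 = 0.5347.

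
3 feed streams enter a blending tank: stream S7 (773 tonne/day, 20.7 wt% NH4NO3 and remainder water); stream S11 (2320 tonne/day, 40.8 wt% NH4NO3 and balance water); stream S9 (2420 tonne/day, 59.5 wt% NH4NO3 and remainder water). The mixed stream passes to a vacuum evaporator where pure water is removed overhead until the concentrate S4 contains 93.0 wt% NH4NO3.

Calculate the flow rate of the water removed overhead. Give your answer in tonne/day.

NH4NO3 entering = 773×0.207 + 2320×0.408 + 2420×0.595 = 2546.5 tonne/day.
All NH4NO3 reports to S4, so S4 = 2546.5/0.930 = 2738.1 tonne/day.
Total feed = 5513 tonne/day; overhead = 5513 − 2738.1 = 2774.9 tonne/day.

2775 tonne/day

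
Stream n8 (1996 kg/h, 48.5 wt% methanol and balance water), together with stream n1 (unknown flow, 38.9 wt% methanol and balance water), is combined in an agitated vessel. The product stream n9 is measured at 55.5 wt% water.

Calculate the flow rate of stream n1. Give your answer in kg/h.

1426 kg/h

Let n1 be the unknown flow. Total out = 1996 + n1.
water balance: 1027.9 + 0.611·n1 = 0.555·(1996 + n1)
(0.611 − 0.555)·n1 = 0.555×1996 − 1027.9 = 79.84
n1 = 79.84 / 0.056 = 1425.7 kg/h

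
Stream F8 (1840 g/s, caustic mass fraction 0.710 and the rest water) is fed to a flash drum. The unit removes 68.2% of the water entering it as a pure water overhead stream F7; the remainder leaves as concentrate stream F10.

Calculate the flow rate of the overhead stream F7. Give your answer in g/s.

water entering = 1840×0.290 = 533.6 g/s; overhead removed = 0.682×533.6 = 363.92 g/s.

363.9 g/s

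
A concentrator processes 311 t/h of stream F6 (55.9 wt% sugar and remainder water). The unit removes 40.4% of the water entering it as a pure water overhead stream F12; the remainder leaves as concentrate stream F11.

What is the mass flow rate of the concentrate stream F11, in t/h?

255.6 t/h

water entering = 311×0.441 = 137.15 t/h; overhead removed = 0.404×137.15 = 55.409 t/h.
Concentrate = 311 − 55.409 = 255.59 t/h.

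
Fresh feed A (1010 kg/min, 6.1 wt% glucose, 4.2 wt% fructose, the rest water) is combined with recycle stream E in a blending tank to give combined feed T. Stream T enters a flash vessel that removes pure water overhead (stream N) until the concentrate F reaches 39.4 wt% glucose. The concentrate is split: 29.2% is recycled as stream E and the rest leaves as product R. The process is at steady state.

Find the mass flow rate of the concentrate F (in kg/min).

Overall glucose balance (none leaves overhead): glucose in fresh feed = glucose in product, i.e. 1010×0.061 = (1−0.292)·F·0.394.
F = 61.61/(0.394×0.708) = 220.86 kg/min.

220.9 kg/min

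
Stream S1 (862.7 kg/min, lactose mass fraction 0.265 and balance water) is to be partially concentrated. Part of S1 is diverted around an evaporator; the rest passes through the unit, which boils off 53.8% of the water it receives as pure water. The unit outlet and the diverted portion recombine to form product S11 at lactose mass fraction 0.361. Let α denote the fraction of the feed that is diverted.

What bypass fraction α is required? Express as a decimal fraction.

All 862.7×0.265 = 228.62 kg/min of lactose reaches S11, so S11 = 228.62/0.361 = 633.28 kg/min and vapour = 229.42 kg/min.
The evaporator receives (1−α)·862.7 of feed at 0.735 water and removes 0.538 of that water:
0.538×0.735×(1−α)×862.7 = 229.42
(1−α) = 229.42/341.14 = 0.6725;  α = 0.3275.

0.327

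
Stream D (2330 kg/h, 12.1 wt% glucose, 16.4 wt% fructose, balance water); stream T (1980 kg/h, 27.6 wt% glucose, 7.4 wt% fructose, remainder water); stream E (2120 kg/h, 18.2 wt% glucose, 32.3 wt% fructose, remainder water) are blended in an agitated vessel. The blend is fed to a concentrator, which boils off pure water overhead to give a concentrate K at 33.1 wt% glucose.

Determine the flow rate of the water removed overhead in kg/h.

2762 kg/h

glucose entering = 2330×0.121 + 1980×0.276 + 2120×0.182 = 1214.2 kg/h.
All glucose reports to K, so K = 1214.2/0.331 = 3668.4 kg/h.
Total feed = 6430 kg/h; overhead = 6430 − 3668.4 = 2761.6 kg/h.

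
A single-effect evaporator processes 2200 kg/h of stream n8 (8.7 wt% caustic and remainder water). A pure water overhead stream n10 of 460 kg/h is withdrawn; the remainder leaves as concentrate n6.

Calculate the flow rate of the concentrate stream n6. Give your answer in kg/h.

Concentrate = 2200 − 460 = 1740 kg/h.

1740 kg/h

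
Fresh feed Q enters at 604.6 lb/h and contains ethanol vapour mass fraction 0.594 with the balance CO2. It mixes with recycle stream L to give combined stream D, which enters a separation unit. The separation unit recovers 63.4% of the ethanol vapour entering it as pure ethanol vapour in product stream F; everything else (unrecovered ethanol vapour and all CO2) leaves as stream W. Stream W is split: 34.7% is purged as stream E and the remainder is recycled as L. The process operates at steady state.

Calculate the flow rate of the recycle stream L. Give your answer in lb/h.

CO2 enters only via Q and leaves only via the purge: 604.6×0.406 = 0.347×(CO2 in W), and the separation unit passes all CO2, so CO2 in D = CO2 in W = 707.4 lb/h.
ethanol vapour in D: m_A = 604.6×0.594 + (1−0.347)·(1−0.634)·m_A, so m_A = 359.13/0.7610 = 471.92 lb/h.
W = (1−0.634)×471.92 + 707.4 = 880.12 lb/h.
Recycle L = (1−0.347)×880.12 = 574.72 lb/h.

574.7 lb/h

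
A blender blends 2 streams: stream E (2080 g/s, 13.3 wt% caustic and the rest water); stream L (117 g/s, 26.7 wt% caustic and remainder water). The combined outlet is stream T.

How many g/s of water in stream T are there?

1889 g/s

water out = water in = 2080×0.867 + 117×0.733 = 1889.1 g/s.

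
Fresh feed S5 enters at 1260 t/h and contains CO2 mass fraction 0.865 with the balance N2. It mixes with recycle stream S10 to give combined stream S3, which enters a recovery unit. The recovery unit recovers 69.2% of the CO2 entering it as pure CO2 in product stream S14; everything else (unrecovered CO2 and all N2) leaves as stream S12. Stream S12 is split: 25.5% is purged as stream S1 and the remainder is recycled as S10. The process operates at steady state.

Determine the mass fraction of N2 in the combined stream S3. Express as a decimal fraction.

0.320

N2 enters only via S5 and leaves only via the purge: 1260×0.135 = 0.255×(N2 in S12), and the recovery unit passes all N2, so N2 in S3 = N2 in S12 = 667.06 t/h.
CO2 in S3: m_A = 1260×0.865 + (1−0.255)·(1−0.692)·m_A, so m_A = 1089.9/0.7705 = 1414.5 t/h.
S3 = 1414.5 + 667.06 = 2081.5 t/h.
N2 fraction in S3 = 667.06/2081.5 = 0.320.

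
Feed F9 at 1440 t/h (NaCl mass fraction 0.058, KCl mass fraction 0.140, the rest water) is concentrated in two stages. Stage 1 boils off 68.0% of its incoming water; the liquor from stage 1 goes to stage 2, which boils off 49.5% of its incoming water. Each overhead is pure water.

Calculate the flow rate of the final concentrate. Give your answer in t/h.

water in feed = 1440×0.802 = 1154.9 t/h.
After stage 1: water left = (1−0.680)×1154.9 = 369.56; stream total = 654.68 t/h.
After stage 2: water left = (1−0.495)×369.56 = 186.63; final concentrate = 471.75 t/h.

471.7 t/h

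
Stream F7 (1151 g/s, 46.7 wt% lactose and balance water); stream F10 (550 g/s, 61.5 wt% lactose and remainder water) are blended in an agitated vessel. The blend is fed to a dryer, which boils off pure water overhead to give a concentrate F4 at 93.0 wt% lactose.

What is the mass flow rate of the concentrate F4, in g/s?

lactose entering = 1151×0.467 + 550×0.615 = 875.77 g/s.
All lactose reports to F4, so F4 = 875.77/0.930 = 941.68 g/s.

941.7 g/s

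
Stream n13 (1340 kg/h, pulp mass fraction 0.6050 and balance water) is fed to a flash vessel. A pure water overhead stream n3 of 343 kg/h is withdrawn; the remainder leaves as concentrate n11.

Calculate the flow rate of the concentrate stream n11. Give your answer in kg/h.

997 kg/h

Concentrate = 1340 − 343 = 997 kg/h.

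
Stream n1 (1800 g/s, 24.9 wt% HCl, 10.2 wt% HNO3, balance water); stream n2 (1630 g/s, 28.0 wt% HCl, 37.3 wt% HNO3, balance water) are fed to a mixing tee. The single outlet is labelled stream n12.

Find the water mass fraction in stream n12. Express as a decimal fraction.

0.5055

Total flow out = 1800 + 1630 = 3430 g/s.
water in = 1800×0.649 + 1630×0.347 = 1733.8 g/s.
water mass fraction in n12 = 1733.8/3430 = 0.5055.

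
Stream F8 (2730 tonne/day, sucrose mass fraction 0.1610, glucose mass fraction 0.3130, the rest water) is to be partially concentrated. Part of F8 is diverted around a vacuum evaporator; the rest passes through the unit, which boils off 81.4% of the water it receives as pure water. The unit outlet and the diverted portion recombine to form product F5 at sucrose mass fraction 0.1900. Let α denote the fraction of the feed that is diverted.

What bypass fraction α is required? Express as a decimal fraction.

All 2730×0.161 = 439.53 tonne/day of sucrose reaches F5, so F5 = 439.53/0.190 = 2313.3 tonne/day and vapour = 416.68 tonne/day.
The evaporator receives (1−α)·2730 of feed at 0.526 water and removes 0.814 of that water:
0.814×0.526×(1−α)×2730 = 416.68
(1−α) = 416.68/1168.9 = 0.3565;  α = 0.6435.

0.644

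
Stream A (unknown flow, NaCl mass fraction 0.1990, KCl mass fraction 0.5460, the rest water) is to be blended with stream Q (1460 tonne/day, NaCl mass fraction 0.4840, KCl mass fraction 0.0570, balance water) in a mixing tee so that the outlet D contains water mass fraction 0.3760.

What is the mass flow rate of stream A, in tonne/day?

Let A be the unknown flow. Total out = 1460 + A.
water balance: 670.14 + 0.255·A = 0.376·(1460 + A)
(0.255 − 0.376)·A = 0.376×1460 − 670.14 = -121.18
A = -121.18 / -0.121 = 1001.5 tonne/day

1001 tonne/day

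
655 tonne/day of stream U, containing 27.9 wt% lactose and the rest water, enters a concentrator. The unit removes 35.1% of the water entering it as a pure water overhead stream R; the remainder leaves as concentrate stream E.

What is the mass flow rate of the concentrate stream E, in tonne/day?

489.2 tonne/day

water entering = 655×0.721 = 472.25 tonne/day; overhead removed = 0.351×472.25 = 165.76 tonne/day.
Concentrate = 655 − 165.76 = 489.24 tonne/day.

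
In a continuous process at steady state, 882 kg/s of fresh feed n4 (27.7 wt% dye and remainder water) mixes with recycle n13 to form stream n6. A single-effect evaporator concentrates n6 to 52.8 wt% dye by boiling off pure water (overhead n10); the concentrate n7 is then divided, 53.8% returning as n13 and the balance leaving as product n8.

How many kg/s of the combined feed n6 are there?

1421 kg/s

Overall dye balance (none leaves overhead): dye in fresh feed = dye in product, i.e. 882×0.277 = (1−0.538)·n7·0.528.
n7 = 244.31/(0.528×0.462) = 1001.5 kg/s.
Recycle n13 = 0.538×1001.5 = 538.83 kg/s.
Combined feed n6 = 882 + 538.83 = 1420.8 kg/s.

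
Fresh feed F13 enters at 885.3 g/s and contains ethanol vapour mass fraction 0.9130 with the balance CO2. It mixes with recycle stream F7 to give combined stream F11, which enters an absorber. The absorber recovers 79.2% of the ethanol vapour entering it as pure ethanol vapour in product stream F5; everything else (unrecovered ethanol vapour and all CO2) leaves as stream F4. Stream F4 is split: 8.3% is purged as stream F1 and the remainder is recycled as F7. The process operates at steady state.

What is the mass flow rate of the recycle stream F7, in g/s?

CO2 enters only via F13 and leaves only via the purge: 885.3×0.087 = 0.083×(CO2 in F4), and the absorber passes all CO2, so CO2 in F11 = CO2 in F4 = 927.97 g/s.
ethanol vapour in F11: m_A = 885.3×0.913 + (1−0.083)·(1−0.792)·m_A, so m_A = 808.28/0.8093 = 998.78 g/s.
F4 = (1−0.792)×998.78 + 927.97 = 1135.7 g/s.
Recycle F7 = (1−0.083)×1135.7 = 1041.4 g/s.

1041 g/s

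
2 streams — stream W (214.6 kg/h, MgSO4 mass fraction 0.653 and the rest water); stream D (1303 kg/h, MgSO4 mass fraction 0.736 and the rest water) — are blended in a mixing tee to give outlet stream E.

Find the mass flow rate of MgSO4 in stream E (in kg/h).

MgSO4 out = MgSO4 in = 214.6×0.653 + 1303×0.736 = 1099.1 kg/h.

1099 kg/h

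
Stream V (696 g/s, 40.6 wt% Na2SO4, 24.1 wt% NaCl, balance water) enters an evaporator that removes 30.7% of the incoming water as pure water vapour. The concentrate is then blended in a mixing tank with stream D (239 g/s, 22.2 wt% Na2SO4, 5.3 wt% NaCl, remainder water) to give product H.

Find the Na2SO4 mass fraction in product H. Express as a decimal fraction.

0.390

Vapour removed = 0.307×0.353×696 = 75.426 g/s; concentrate = 620.57 g/s.
Na2SO4 reaching the mixer = 282.58 (from concentrate) + 239×0.222 = 335.63 g/s.
Product flow = 620.57 + 239 = 859.57 g/s; Na2SO4 fraction = 0.390.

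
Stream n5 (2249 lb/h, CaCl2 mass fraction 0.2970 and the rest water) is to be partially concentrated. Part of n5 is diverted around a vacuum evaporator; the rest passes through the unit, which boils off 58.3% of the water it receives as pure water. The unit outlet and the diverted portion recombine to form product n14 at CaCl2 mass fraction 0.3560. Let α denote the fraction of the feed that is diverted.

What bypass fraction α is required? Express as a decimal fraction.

0.596

All 2249×0.297 = 667.95 lb/h of CaCl2 reaches n14, so n14 = 667.95/0.356 = 1876.3 lb/h and vapour = 372.73 lb/h.
The evaporator receives (1−α)·2249 of feed at 0.703 water and removes 0.583 of that water:
0.583×0.703×(1−α)×2249 = 372.73
(1−α) = 372.73/921.75 = 0.4044;  α = 0.5956.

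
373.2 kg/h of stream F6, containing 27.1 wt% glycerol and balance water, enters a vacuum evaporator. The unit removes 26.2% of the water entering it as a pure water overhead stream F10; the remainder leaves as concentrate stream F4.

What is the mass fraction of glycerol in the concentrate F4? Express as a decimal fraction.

0.335

glycerol is not removed: 373.2×0.271 = 101.14 kg/h of glycerol enters F4.
water entering = 373.2×0.729 = 272.06 kg/h; overhead removed = 0.262×272.06 = 71.28 kg/h.
Concentrate = 373.2 − 71.28 = 301.92 kg/h.
Mass fraction = 101.14/301.92 = 0.335.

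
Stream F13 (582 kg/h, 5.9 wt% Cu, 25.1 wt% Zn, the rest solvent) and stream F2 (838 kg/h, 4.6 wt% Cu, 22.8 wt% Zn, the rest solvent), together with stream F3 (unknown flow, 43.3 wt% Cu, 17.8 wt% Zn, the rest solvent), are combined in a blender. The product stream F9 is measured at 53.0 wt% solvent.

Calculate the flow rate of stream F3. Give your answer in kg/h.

Let F3 be the unknown flow. Total out = 1420 + F3.
solvent balance: 1010 + 0.389·F3 = 0.530·(1420 + F3)
(0.389 − 0.530)·F3 = 0.530×1420 − 1010 = -257.37
F3 = -257.37 / -0.141 = 1825.3 kg/h

1825 kg/h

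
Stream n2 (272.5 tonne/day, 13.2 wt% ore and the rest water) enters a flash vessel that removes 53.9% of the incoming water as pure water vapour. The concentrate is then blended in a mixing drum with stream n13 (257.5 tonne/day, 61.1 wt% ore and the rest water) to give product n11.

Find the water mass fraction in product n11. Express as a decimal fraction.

Vapour removed = 0.539×0.868×272.5 = 127.49 tonne/day; concentrate = 145.01 tonne/day.
water reaching the mixer = 109.04 (from concentrate) + 257.5×0.389 = 209.21 tonne/day.
Product flow = 145.01 + 257.5 = 402.51 tonne/day; water fraction = 0.5198.

0.5198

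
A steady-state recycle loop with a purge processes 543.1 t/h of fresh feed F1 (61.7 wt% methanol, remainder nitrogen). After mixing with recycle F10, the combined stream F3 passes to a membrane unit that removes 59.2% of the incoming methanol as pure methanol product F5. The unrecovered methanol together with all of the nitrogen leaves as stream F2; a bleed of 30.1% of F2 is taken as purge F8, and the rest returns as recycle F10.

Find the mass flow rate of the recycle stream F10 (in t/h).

616.7 t/h

nitrogen enters only via F1 and leaves only via the purge: 543.1×0.383 = 0.301×(nitrogen in F2), and the membrane unit passes all nitrogen, so nitrogen in F3 = nitrogen in F2 = 691.05 t/h.
methanol in F3: m_A = 543.1×0.617 + (1−0.301)·(1−0.592)·m_A, so m_A = 335.09/0.7148 = 468.79 t/h.
F2 = (1−0.592)×468.79 + 691.05 = 882.32 t/h.
Recycle F10 = (1−0.301)×882.32 = 616.74 t/h.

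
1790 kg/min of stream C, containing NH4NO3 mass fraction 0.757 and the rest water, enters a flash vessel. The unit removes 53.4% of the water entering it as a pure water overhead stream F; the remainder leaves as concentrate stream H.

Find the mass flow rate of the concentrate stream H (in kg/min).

1558 kg/min

water entering = 1790×0.243 = 434.97 kg/min; overhead removed = 0.534×434.97 = 232.27 kg/min.
Concentrate = 1790 − 232.27 = 1557.7 kg/min.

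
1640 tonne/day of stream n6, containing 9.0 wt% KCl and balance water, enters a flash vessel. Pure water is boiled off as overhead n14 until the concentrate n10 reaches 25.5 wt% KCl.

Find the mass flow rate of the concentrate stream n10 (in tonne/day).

578.8 tonne/day

KCl is conserved: 1640×0.090 = 147.6 tonne/day all reports to the concentrate.
Concentrate = 147.6/(target fraction) = 578.82 tonne/day.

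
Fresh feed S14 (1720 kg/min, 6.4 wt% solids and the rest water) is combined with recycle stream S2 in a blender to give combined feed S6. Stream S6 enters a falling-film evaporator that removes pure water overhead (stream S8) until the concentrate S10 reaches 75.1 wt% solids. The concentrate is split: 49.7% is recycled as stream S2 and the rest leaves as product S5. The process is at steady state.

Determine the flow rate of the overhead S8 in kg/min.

1573 kg/min

Overall solids balance (none leaves overhead): solids in fresh feed = solids in product, i.e. 1720×0.064 = (1−0.497)·S10·0.751.
S10 = 110.08/(0.751×0.503) = 291.41 kg/min.
Recycle S2 = 0.497×291.41 = 144.83 kg/min.
Combined feed S6 = 1720 + 144.83 = 1864.8 kg/min.
Overhead S8 = S6 − S10 = 1864.8 − 291.41 = 1573.4 kg/min.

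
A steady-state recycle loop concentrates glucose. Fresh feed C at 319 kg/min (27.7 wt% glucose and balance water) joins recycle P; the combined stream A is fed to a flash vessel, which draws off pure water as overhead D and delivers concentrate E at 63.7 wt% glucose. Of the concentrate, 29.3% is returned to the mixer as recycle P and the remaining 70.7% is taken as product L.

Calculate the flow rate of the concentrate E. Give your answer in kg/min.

Overall glucose balance (none leaves overhead): glucose in fresh feed = glucose in product, i.e. 319×0.277 = (1−0.293)·E·0.637.
E = 88.363/(0.637×0.707) = 196.21 kg/min.

196.2 kg/min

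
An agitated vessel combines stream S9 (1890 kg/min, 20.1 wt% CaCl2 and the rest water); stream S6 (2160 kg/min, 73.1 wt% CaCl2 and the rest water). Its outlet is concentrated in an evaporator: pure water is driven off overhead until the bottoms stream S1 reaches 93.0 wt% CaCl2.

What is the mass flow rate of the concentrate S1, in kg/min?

CaCl2 entering = 1890×0.201 + 2160×0.731 = 1958.9 kg/min.
All CaCl2 reports to S1, so S1 = 1958.9/0.930 = 2106.3 kg/min.

2106 kg/min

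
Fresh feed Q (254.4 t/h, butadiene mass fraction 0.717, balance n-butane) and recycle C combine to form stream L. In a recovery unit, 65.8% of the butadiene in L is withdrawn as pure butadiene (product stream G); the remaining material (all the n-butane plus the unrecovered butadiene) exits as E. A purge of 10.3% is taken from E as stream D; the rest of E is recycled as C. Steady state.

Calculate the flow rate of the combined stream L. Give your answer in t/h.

962.1 t/h

n-butane enters only via Q and leaves only via the purge: 254.4×0.283 = 0.103×(n-butane in E), and the recovery unit passes all n-butane, so n-butane in L = n-butane in E = 698.98 t/h.
butadiene in L: m_A = 254.4×0.717 + (1−0.103)·(1−0.658)·m_A, so m_A = 182.4/0.6932 = 263.12 t/h.
L = 263.12 + 698.98 = 962.11 t/h.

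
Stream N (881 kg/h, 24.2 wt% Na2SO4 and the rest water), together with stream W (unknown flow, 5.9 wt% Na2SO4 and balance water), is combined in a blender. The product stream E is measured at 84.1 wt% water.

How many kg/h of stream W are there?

Let W be the unknown flow. Total out = 881 + W.
water balance: 667.8 + 0.941·W = 0.841·(881 + W)
(0.941 − 0.841)·W = 0.841×881 − 667.8 = 73.123
W = 73.123 / 0.100 = 731.23 kg/h

731.2 kg/h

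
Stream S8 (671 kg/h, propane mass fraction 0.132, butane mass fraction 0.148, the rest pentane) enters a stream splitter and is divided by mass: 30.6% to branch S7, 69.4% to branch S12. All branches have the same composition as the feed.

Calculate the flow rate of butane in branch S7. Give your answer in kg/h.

30.39 kg/h

Branch S7 total = 0.306×671 = 205.33 kg/h.
butane in S7 = 0.148×205.33 = 30.388 kg/h.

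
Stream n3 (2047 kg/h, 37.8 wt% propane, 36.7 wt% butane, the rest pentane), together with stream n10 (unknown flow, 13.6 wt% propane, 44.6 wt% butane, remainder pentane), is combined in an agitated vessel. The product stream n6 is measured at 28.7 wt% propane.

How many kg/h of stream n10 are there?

1234 kg/h

Let n10 be the unknown flow. Total out = 2047 + n10.
propane balance: 773.77 + 0.136·n10 = 0.287·(2047 + n10)
(0.136 − 0.287)·n10 = 0.287×2047 − 773.77 = -186.28
n10 = -186.28 / -0.151 = 1233.6 kg/h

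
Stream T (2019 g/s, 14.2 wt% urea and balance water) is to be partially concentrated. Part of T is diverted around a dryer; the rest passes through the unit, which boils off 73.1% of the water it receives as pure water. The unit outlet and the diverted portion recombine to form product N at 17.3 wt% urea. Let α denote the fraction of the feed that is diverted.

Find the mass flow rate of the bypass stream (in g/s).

All 2019×0.142 = 286.7 g/s of urea reaches N, so N = 286.7/0.173 = 1657.2 g/s and vapour = 361.79 g/s.
The evaporator receives (1−α)·2019 of feed at 0.858 water and removes 0.731 of that water:
0.731×0.858×(1−α)×2019 = 361.79
(1−α) = 361.79/1266.3 = 0.2857;  α = 0.7143.
Bypass flow = 0.7143×2019 = 1442.2 g/s.

1442 g/s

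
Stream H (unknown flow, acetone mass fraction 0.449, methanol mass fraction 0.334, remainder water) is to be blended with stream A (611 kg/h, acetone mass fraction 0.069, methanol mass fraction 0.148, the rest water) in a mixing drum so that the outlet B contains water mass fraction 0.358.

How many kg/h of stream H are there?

Let H be the unknown flow. Total out = 611 + H.
water balance: 478.41 + 0.217·H = 0.358·(611 + H)
(0.217 − 0.358)·H = 0.358×611 − 478.41 = -259.68
H = -259.68 / -0.141 = 1841.7 kg/h

1842 kg/h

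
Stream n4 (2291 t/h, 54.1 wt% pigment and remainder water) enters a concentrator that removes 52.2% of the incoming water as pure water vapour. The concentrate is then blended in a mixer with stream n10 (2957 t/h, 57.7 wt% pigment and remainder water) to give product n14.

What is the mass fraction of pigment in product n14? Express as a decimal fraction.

Vapour removed = 0.522×0.459×2291 = 548.92 t/h; concentrate = 1742.1 t/h.
pigment reaching the mixer = 1239.4 (from concentrate) + 2957×0.577 = 2945.6 t/h.
Product flow = 1742.1 + 2957 = 4699.1 t/h; pigment fraction = 0.627.

0.627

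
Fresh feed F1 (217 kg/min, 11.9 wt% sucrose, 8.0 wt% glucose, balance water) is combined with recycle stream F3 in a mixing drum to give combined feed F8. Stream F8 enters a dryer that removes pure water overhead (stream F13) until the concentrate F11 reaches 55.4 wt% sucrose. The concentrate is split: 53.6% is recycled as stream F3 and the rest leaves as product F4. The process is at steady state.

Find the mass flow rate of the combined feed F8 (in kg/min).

270.8 kg/min

Overall sucrose balance (none leaves overhead): sucrose in fresh feed = sucrose in product, i.e. 217×0.119 = (1−0.536)·F11·0.554.
F11 = 25.823/(0.554×0.464) = 100.46 kg/min.
Recycle F3 = 0.536×100.46 = 53.845 kg/min.
Combined feed F8 = 217 + 53.845 = 270.84 kg/min.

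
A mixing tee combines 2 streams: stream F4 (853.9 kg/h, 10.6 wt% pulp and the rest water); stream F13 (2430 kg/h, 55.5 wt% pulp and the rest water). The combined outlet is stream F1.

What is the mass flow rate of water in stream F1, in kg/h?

1845 kg/h

water out = water in = 853.9×0.894 + 2430×0.445 = 1844.7 kg/h.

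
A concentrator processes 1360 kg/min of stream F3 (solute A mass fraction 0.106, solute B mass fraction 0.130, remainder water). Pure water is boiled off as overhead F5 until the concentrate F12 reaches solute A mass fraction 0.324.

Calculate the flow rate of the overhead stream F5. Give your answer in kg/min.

915.1 kg/min

solute A is conserved: 1360×0.106 = 144.16 kg/min all reports to the concentrate.
Concentrate = 144.16/(target fraction) = 444.94 kg/min.
Overhead = 1360 − 444.94 = 915.06 kg/min.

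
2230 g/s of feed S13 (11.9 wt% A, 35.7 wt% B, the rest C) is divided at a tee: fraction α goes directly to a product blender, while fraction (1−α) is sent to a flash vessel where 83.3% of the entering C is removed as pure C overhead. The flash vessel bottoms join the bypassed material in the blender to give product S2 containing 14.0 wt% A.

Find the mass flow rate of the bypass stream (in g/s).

All 2230×0.119 = 265.37 g/s of A reaches S2, so S2 = 265.37/0.140 = 1895.5 g/s and vapour = 334.5 g/s.
The evaporator receives (1−α)·2230 of feed at 0.524 C and removes 0.833 of that C:
0.833×0.524×(1−α)×2230 = 334.5
(1−α) = 334.5/973.38 = 0.3436;  α = 0.6564.
Bypass flow = 0.6564×2230 = 1463.7 g/s.

1464 g/s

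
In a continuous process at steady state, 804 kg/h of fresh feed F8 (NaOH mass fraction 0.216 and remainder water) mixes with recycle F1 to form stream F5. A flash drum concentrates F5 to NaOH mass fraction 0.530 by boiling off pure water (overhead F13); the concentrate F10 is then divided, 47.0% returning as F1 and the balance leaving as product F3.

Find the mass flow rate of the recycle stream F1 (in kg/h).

290.6 kg/h

Overall NaOH balance (none leaves overhead): NaOH in fresh feed = NaOH in product, i.e. 804×0.216 = (1−0.470)·F10·0.530.
F10 = 173.66/(0.530×0.530) = 618.24 kg/h.
Recycle F1 = 0.470×618.24 = 290.57 kg/h.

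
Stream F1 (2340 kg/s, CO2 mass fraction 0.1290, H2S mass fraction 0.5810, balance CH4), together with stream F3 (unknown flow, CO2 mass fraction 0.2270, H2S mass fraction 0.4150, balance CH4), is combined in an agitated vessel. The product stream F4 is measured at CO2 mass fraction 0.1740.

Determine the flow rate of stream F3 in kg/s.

Let F3 be the unknown flow. Total out = 2340 + F3.
CO2 balance: 301.86 + 0.227·F3 = 0.174·(2340 + F3)
(0.227 − 0.174)·F3 = 0.174×2340 − 301.86 = 105.3
F3 = 105.3 / 0.053 = 1986.8 kg/s

1987 kg/s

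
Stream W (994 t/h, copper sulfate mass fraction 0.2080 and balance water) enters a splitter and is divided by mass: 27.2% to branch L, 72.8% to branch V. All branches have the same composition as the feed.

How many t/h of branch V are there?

723.6 t/h

Branch V flow = 0.728×994 = 723.63 t/h.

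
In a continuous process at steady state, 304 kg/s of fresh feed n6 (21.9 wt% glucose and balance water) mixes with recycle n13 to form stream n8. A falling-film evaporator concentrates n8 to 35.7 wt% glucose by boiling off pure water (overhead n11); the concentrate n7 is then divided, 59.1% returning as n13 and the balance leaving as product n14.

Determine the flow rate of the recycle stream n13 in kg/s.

269.5 kg/s

Overall glucose balance (none leaves overhead): glucose in fresh feed = glucose in product, i.e. 304×0.219 = (1−0.591)·n7·0.357.
n7 = 66.576/(0.357×0.409) = 455.96 kg/s.
Recycle n13 = 0.591×455.96 = 269.47 kg/s.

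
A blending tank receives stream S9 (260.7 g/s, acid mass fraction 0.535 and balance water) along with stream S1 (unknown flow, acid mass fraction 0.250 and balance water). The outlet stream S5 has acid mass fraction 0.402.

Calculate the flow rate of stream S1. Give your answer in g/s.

228.1 g/s

Let S1 be the unknown flow. Total out = 260.7 + S1.
acid balance: 139.47 + 0.250·S1 = 0.402·(260.7 + S1)
(0.250 − 0.402)·S1 = 0.402×260.7 − 139.47 = -34.673
S1 = -34.673 / -0.152 = 228.11 g/s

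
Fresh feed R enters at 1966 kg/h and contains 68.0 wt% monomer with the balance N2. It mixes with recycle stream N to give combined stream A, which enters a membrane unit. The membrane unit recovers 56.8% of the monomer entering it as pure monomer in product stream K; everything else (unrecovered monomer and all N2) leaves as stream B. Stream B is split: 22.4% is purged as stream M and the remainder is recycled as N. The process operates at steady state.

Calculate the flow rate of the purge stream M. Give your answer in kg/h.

N2 enters only via R and leaves only via the purge: 1966×0.320 = 0.224×(N2 in B), and the membrane unit passes all N2, so N2 in A = N2 in B = 2808.6 kg/h.
monomer in A: m_A = 1966×0.680 + (1−0.224)·(1−0.568)·m_A, so m_A = 1336.9/0.6648 = 2011 kg/h.
B = (1−0.568)×2011 + 2808.6 = 3677.3 kg/h.
Purge M = 0.224×3677.3 = 823.73 kg/h.

823.7 kg/h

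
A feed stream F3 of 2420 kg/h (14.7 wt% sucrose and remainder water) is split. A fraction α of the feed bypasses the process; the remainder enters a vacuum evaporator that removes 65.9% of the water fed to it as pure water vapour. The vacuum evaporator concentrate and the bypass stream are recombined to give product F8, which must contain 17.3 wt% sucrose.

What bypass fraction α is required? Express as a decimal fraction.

0.733

All 2420×0.147 = 355.74 kg/h of sucrose reaches F8, so F8 = 355.74/0.173 = 2056.3 kg/h and vapour = 363.7 kg/h.
The evaporator receives (1−α)·2420 of feed at 0.853 water and removes 0.659 of that water:
0.659×0.853×(1−α)×2420 = 363.7
(1−α) = 363.7/1360.3 = 0.2674;  α = 0.7326.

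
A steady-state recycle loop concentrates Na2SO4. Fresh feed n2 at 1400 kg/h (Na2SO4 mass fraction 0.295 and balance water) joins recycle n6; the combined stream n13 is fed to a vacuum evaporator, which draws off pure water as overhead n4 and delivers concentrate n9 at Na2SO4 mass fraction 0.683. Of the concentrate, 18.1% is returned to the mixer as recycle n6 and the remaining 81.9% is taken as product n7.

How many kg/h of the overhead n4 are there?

795.3 kg/h

Overall Na2SO4 balance (none leaves overhead): Na2SO4 in fresh feed = Na2SO4 in product, i.e. 1400×0.295 = (1−0.181)·n9·0.683.
n9 = 413/(0.683×0.819) = 738.32 kg/h.
Recycle n6 = 0.181×738.32 = 133.64 kg/h.
Combined feed n13 = 1400 + 133.64 = 1533.6 kg/h.
Overhead n4 = n13 − n9 = 1533.6 − 738.32 = 795.31 kg/h.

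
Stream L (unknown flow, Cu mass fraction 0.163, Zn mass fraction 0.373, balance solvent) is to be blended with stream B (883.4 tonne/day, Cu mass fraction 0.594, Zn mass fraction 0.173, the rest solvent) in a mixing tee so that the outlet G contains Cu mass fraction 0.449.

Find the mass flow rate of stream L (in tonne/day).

Let L be the unknown flow. Total out = 883.4 + L.
Cu balance: 524.74 + 0.163·L = 0.449·(883.4 + L)
(0.163 − 0.449)·L = 0.449×883.4 − 524.74 = -128.09
L = -128.09 / -0.286 = 447.88 tonne/day

447.9 tonne/day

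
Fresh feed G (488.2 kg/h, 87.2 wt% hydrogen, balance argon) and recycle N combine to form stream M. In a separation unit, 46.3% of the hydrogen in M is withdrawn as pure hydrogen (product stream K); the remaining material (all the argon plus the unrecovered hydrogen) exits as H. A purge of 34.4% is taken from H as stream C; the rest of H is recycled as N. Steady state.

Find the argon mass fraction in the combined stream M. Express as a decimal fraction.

argon enters only via G and leaves only via the purge: 488.2×0.128 = 0.344×(argon in H), and the separation unit passes all argon, so argon in M = argon in H = 181.66 kg/h.
hydrogen in M: m_A = 488.2×0.872 + (1−0.344)·(1−0.463)·m_A, so m_A = 425.71/0.6477 = 657.24 kg/h.
M = 657.24 + 181.66 = 838.89 kg/h.
argon fraction in M = 181.66/838.89 = 0.2165.

0.2165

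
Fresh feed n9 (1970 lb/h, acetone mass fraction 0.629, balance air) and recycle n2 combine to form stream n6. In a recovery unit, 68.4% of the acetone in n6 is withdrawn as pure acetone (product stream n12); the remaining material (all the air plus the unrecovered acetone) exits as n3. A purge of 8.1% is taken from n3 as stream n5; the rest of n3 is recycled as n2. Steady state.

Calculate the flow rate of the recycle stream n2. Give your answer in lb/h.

8799 lb/h

air enters only via n9 and leaves only via the purge: 1970×0.371 = 0.081×(air in n3), and the recovery unit passes all air, so air in n6 = air in n3 = 9023.1 lb/h.
acetone in n6: m_A = 1970×0.629 + (1−0.081)·(1−0.684)·m_A, so m_A = 1239.1/0.7096 = 1746.2 lb/h.
n3 = (1−0.684)×1746.2 + 9023.1 = 9574.9 lb/h.
Recycle n2 = (1−0.081)×9574.9 = 8799.3 lb/h.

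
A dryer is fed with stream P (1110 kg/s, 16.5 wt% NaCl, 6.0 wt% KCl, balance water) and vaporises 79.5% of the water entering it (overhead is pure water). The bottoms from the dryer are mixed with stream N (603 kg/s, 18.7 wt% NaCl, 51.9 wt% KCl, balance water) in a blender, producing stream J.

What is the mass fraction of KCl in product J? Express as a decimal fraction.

0.369

Vapour removed = 0.795×0.775×1110 = 683.9 kg/s; concentrate = 426.1 kg/s.
KCl reaching the mixer = 66.6 (from concentrate) + 603×0.519 = 379.56 kg/s.
Product flow = 426.1 + 603 = 1029.1 kg/s; KCl fraction = 0.369.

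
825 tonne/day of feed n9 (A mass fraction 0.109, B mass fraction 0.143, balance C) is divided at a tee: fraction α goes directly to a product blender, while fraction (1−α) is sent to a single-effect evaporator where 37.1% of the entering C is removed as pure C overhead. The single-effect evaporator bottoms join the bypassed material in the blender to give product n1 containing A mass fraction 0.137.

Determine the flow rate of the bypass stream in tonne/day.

217.4 tonne/day

All 825×0.109 = 89.925 tonne/day of A reaches n1, so n1 = 89.925/0.137 = 656.39 tonne/day and vapour = 168.61 tonne/day.
The evaporator receives (1−α)·825 of feed at 0.748 C and removes 0.371 of that C:
0.371×0.748×(1−α)×825 = 168.61
(1−α) = 168.61/228.94 = 0.7365;  α = 0.2635.
Bypass flow = 0.2635×825 = 217.4 tonne/day.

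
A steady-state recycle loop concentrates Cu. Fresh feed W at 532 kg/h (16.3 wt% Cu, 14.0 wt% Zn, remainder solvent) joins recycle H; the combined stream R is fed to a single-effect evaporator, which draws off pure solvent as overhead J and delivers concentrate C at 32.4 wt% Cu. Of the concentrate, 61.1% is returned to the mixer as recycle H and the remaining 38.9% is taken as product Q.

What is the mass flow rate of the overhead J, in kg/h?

Overall Cu balance (none leaves overhead): Cu in fresh feed = Cu in product, i.e. 532×0.163 = (1−0.611)·C·0.324.
C = 86.716/(0.324×0.389) = 688.03 kg/h.
Recycle H = 0.611×688.03 = 420.38 kg/h.
Combined feed R = 532 + 420.38 = 952.38 kg/h.
Overhead J = R − C = 952.38 − 688.03 = 264.36 kg/h.

264.4 kg/h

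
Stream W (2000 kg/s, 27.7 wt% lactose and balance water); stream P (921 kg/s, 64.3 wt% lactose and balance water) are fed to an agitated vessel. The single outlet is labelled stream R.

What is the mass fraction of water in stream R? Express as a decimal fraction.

0.608

Total flow out = 2000 + 921 = 2921 kg/s.
water in = 2000×0.723 + 921×0.357 = 1774.8 kg/s.
water mass fraction in R = 1774.8/2921 = 0.608.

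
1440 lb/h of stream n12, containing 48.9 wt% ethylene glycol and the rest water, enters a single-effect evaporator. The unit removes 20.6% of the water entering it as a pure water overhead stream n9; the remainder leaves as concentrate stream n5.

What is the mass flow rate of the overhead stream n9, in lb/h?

151.6 lb/h

water entering = 1440×0.511 = 735.84 lb/h; overhead removed = 0.206×735.84 = 151.58 lb/h.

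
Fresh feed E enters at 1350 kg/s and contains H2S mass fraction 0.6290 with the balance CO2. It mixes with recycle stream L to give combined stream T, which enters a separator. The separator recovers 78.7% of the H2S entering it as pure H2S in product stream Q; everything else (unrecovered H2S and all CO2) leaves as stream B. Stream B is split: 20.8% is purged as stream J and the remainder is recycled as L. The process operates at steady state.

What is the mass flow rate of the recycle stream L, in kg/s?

CO2 enters only via E and leaves only via the purge: 1350×0.371 = 0.208×(CO2 in B), and the separator passes all CO2, so CO2 in T = CO2 in B = 2407.9 kg/s.
H2S in T: m_A = 1350×0.629 + (1−0.208)·(1−0.787)·m_A, so m_A = 849.15/0.8313 = 1021.5 kg/s.
B = (1−0.787)×1021.5 + 2407.9 = 2625.5 kg/s.
Recycle L = (1−0.208)×2625.5 = 2079.4 kg/s.

2079 kg/s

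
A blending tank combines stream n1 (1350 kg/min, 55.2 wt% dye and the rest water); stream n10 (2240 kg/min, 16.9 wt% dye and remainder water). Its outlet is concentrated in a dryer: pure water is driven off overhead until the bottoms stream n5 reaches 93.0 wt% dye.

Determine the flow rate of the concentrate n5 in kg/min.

dye entering = 1350×0.552 + 2240×0.169 = 1123.8 kg/min.
All dye reports to n5, so n5 = 1123.8/0.930 = 1208.3 kg/min.

1208 kg/min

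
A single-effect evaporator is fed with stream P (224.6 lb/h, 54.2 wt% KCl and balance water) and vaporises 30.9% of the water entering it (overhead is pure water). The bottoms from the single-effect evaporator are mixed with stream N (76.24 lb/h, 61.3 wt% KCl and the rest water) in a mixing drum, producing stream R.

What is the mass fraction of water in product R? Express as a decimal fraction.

0.374

Vapour removed = 0.309×0.458×224.6 = 31.786 lb/h; concentrate = 192.81 lb/h.
water reaching the mixer = 71.081 (from concentrate) + 76.24×0.387 = 100.59 lb/h.
Product flow = 192.81 + 76.24 = 269.05 lb/h; water fraction = 0.374.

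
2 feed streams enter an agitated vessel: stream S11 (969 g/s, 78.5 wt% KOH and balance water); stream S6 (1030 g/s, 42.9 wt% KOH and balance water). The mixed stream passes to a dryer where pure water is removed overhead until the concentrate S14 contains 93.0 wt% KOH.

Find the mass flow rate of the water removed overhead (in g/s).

KOH entering = 969×0.785 + 1030×0.429 = 1202.5 g/s.
All KOH reports to S14, so S14 = 1202.5/0.930 = 1293 g/s.
Total feed = 1999 g/s; overhead = 1999 − 1293 = 705.95 g/s.

706 g/s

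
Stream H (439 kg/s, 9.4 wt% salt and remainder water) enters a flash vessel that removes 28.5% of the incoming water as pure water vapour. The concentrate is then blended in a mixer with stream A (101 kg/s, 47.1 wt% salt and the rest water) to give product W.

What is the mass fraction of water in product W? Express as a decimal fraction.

Vapour removed = 0.285×0.906×439 = 113.35 kg/s; concentrate = 325.65 kg/s.
water reaching the mixer = 284.38 (from concentrate) + 101×0.529 = 337.81 kg/s.
Product flow = 325.65 + 101 = 426.65 kg/s; water fraction = 0.792.

0.792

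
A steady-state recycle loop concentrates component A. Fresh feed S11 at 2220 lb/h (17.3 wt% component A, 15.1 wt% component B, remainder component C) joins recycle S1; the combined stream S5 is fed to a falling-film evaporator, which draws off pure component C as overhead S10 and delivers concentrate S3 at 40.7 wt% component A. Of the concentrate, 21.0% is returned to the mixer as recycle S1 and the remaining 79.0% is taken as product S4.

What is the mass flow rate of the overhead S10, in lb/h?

Overall component A balance (none leaves overhead): component A in fresh feed = component A in product, i.e. 2220×0.173 = (1−0.210)·S3·0.407.
S3 = 384.06/(0.407×0.790) = 1194.5 lb/h.
Recycle S1 = 0.210×1194.5 = 250.84 lb/h.
Combined feed S5 = 2220 + 250.84 = 2470.8 lb/h.
Overhead S10 = S5 − S3 = 2470.8 − 1194.5 = 1276.4 lb/h.

1276 lb/h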